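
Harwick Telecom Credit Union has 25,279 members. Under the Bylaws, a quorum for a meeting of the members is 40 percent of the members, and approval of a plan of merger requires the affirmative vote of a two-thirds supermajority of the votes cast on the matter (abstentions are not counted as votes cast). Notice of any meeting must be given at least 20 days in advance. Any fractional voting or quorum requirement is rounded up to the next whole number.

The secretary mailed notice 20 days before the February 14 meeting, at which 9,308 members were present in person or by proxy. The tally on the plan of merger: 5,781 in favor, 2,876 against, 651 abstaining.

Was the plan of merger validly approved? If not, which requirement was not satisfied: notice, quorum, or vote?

Notice: 20 days given; 20 required. Satisfied.
Quorum: 40% of 25,279 = 10,111.60, rounded up to 10,112; 9,308 present. Not satisfied.
Vote: requires two-thirds of the votes cast (9,308 − 651 abstaining = 8,657); 2/3 of 8657 = 5771.33, rounded up to 5772, so 5,772 needed; 5,781 in favor. Satisfied.

Invalid — quorum requirement not satisfied.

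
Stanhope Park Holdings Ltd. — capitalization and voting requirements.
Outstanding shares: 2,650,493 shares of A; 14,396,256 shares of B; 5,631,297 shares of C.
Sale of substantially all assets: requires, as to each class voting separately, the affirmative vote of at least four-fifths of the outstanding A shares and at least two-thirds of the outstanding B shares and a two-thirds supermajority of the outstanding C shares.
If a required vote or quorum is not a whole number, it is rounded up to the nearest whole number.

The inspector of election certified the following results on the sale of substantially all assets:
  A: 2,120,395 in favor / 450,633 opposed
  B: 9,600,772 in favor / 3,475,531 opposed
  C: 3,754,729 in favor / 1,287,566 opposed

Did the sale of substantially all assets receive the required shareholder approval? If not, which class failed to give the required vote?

A: 4/5 of 2650493 = 2120394.40, rounded up to 2120395; 2,120,395 required, 2,120,395 in favor — approved.
B: 2/3 of 14396256 = 9597504; 9,597,504 required, 9,600,772 in favor — approved.
C: 2/3 of 5631297 = 3754198; 3,754,198 required, 3,754,729 in favor — approved.

Approved — every class gave the required vote.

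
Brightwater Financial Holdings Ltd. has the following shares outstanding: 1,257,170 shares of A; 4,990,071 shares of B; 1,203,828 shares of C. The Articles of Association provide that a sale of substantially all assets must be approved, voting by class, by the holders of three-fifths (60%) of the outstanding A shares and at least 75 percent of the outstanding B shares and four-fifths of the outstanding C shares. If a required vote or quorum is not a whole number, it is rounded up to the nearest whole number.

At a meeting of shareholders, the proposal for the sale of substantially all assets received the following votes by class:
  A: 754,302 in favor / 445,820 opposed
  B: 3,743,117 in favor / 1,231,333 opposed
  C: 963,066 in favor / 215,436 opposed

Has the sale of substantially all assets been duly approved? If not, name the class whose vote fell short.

Approved — every class gave the required vote.

A: 3/5 of 1257170 = 754302; 754,302 required, 754,302 in favor — approved.
B: 3/4 of 4990071 = 3742553.25, rounded up to 3742554; 3,742,554 required, 3,743,117 in favor — approved.
C: 4/5 of 1203828 = 963062.40, rounded up to 963063; 963,063 required, 963,066 in favor — approved.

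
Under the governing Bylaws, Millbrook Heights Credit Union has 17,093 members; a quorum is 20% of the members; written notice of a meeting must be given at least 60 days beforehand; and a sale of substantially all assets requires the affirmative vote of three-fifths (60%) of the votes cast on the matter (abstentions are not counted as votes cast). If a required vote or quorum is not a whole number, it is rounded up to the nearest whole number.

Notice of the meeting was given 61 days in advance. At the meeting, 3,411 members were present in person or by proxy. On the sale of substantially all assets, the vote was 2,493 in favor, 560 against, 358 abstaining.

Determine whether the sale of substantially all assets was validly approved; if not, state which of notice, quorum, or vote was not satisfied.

Invalid — quorum requirement not satisfied.

Notice: 61 days given; 60 required. Satisfied.
Quorum: 20% of 17,093 = 3,418.60, rounded up to 3,419; 3,411 present. Not satisfied.
Vote: requires three-fifths of the votes cast (3,411 − 358 abstaining = 3,053); 3/5 of 3053 = 1831.80, rounded up to 1832, so 1,832 needed; 2,493 in favor. Satisfied.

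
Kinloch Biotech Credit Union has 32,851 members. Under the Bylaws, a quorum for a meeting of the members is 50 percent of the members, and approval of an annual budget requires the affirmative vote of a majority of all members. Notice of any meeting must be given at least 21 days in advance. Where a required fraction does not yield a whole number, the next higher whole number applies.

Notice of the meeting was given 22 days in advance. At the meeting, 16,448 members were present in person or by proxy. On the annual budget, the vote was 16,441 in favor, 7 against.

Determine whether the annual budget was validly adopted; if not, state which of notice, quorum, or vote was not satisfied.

Notice: 22 days given; 21 required. Satisfied.
Quorum: 50% of 32,851 = 16,425.50, rounded up to 16,426; 16,448 present. Satisfied.
Vote: requires a majority of all members (32,851); a majority of 32851 is 16426, so 16,426 needed; 16,441 in favor. Satisfied.

Valid — all requirements satisfied.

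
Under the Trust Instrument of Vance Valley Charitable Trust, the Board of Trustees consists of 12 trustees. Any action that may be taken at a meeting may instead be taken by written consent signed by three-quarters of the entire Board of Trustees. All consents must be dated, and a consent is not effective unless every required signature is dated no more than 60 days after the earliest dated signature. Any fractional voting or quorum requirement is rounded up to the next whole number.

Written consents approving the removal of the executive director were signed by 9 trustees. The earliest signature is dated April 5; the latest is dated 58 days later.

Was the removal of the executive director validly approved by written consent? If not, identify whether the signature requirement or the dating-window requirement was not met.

Signatures required: three-quarters of 12 — 3/4 of 12 = 9, so 9 needed; 9 signed. Sufficient.
Dating window: the latest signature is 58 days after the earliest; the limit is 60 days. Within the window.

Effective — both the signature and dating-window requirements are satisfied.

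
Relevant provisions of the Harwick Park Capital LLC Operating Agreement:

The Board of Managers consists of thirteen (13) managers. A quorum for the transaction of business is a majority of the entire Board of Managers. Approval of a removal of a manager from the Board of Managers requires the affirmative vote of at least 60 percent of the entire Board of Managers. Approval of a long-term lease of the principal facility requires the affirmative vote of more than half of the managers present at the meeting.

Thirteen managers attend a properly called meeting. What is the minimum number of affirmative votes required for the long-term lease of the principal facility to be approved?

The long-term lease of the principal facility requires a majority of the managers present (13).
A majority of 13 is 7.

7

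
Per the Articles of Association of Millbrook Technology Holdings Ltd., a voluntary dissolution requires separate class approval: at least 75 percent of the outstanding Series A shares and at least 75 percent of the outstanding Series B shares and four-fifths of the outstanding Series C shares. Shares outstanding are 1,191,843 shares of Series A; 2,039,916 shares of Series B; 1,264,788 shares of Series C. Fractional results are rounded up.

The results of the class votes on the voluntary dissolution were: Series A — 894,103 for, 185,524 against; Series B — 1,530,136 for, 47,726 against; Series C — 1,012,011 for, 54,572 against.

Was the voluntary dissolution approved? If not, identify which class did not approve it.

Approved — every class gave the required vote.

Series A: 3/4 of 1191843 = 893882.25, rounded up to 893883; 893,883 required, 894,103 in favor — approved.
Series B: 3/4 of 2039916 = 1529937; 1,529,937 required, 1,530,136 in favor — approved.
Series C: 4/5 of 1264788 = 1011830.40, rounded up to 1011831; 1,011,831 required, 1,012,011 in favor — approved.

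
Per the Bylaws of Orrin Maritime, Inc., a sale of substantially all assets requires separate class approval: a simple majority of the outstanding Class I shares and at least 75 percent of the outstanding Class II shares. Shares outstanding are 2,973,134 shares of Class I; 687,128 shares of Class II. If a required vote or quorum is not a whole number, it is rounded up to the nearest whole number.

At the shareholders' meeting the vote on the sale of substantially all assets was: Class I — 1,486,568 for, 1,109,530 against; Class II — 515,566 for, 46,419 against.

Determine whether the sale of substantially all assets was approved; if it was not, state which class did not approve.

Approved — every class gave the required vote.

Class I: a majority of 2973134 is 1486568; 1,486,568 required, 1,486,568 in favor — approved.
Class II: 3/4 of 687128 = 515346; 515,346 required, 515,566 in favor — approved.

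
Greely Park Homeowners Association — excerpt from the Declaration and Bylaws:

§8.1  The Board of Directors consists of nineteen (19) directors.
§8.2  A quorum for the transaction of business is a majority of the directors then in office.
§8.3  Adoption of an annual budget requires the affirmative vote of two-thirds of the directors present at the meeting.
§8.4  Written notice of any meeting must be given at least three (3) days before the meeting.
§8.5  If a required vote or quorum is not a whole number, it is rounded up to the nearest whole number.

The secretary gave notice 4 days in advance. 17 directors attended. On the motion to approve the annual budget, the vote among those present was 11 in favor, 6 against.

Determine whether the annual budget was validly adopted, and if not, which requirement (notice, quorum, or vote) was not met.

Notice: 4 days given; 3 required (4 ≥ 3). Satisfied.
Quorum: 17 present; quorum is 10. Satisfied.
Vote: the annual budget requires two-thirds of the directors present (17). 2/3 of 17 = 11.33, rounded up to 12, so 12 affirmative votes are needed; 11 voted in favor. Not satisfied.

Invalid — vote requirement not satisfied.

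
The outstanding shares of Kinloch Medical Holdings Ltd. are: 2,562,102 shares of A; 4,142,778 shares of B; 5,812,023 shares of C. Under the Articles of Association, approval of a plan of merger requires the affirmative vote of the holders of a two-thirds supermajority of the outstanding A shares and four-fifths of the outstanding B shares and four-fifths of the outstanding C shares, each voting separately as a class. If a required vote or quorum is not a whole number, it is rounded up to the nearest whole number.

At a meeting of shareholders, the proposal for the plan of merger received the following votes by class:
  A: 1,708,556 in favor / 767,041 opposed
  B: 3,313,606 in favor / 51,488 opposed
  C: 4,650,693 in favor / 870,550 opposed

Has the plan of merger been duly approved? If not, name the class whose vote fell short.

Not approved — the B shares did not give the required vote.

A: 2/3 of 2562102 = 1708068; 1,708,068 required, 1,708,556 in favor — approved.
B: 4/5 of 4142778 = 3314222.40, rounded up to 3314223; 3,314,223 required, 3,313,606 in favor — not approved.
C: 4/5 of 5812023 = 4649618.40, rounded up to 4649619; 4,649,619 required, 4,650,693 in favor — approved.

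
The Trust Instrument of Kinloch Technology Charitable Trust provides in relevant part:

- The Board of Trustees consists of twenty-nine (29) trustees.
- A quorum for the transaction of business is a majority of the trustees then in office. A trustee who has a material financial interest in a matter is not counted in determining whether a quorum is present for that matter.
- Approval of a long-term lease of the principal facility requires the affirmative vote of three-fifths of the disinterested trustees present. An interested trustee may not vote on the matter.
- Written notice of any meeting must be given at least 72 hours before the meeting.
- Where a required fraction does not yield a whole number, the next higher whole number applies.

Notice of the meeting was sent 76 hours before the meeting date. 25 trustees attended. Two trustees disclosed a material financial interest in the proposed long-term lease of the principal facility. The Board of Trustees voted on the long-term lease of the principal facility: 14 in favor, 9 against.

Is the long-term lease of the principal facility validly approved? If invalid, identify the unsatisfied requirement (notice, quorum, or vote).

Notice: 76 hours given; 72 required (76 ≥ 72). Satisfied.
Quorum: 25 present, but the 2 interested trustees do not count, leaving 23. Quorum is 15. Satisfied.
Vote: the long-term lease of the principal facility requires three-fifths of the disinterested trustees present (25 − 2 = 23). 3/5 of 23 = 13.80, rounded up to 14, so 14 affirmative votes are needed; 14 voted in favor. Satisfied.

Valid — all requirements satisfied.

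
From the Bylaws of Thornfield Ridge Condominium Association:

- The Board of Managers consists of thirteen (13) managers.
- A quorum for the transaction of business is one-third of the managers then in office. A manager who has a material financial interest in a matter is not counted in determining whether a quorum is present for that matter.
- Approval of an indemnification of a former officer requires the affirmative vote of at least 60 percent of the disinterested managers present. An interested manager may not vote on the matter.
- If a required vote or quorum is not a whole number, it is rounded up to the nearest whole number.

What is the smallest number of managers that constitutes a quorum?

5

1/3 of 13 = 4.33, rounded up to 5.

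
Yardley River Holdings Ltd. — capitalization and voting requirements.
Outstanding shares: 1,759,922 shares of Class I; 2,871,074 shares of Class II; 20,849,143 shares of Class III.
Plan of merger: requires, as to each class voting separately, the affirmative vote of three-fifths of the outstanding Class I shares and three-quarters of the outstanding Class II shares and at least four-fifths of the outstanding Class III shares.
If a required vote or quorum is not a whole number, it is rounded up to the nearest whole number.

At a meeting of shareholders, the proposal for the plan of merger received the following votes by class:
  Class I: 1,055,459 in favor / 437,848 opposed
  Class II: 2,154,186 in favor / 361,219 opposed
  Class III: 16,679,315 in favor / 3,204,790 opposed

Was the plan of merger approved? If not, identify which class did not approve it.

Not approved — the Class I shares did not give the required vote.

Class I: 3/5 of 1759922 = 1055953.20, rounded up to 1055954; 1,055,954 required, 1,055,459 in favor — not approved.
Class II: 3/4 of 2871074 = 2153305.50, rounded up to 2153306; 2,153,306 required, 2,154,186 in favor — approved.
Class III: 4/5 of 20849143 = 16679314.40, rounded up to 16679315; 16,679,315 required, 16,679,315 in favor — approved.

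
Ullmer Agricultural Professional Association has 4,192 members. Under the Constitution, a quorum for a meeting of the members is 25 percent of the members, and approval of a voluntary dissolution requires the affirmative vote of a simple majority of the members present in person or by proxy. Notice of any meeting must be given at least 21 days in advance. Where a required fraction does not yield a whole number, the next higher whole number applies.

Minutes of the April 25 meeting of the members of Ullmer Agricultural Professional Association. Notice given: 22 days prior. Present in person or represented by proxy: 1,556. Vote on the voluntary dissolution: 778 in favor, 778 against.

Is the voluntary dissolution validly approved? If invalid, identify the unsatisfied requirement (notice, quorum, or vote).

Invalid — vote requirement not satisfied.

Notice: 22 days given; 21 required. Satisfied.
Quorum: 25% of 4,192 = 1,048; 1,556 present. Satisfied.
Vote: requires a majority of those present (1,556); a majority of 1556 is 779, so 779 needed; 778 in favor. Not satisfied.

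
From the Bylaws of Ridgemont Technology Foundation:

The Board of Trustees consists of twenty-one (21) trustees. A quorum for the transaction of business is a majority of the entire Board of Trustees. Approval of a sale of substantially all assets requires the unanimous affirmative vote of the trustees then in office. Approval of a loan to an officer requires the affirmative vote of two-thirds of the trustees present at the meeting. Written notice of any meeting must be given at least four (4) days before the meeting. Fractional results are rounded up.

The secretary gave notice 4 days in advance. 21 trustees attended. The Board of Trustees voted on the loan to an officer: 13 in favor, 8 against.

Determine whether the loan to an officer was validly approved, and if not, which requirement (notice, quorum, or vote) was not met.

Invalid — vote requirement not satisfied.

Notice: 4 days given; 4 required (4 ≥ 4). Satisfied.
Quorum: 21 present; quorum is 11. Satisfied.
Vote: the loan to an officer requires two-thirds of the trustees present (21). 2/3 of 21 = 14, so 14 affirmative votes are needed; 13 voted in favor. Not satisfied.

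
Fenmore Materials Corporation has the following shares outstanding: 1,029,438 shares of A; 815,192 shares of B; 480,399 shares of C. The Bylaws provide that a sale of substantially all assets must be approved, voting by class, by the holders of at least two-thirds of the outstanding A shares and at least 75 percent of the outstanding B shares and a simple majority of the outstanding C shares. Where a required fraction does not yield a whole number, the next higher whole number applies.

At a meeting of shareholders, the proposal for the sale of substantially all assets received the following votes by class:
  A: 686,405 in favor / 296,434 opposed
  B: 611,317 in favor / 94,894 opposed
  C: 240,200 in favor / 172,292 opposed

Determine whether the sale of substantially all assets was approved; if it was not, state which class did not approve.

Not approved — the B shares did not give the required vote.

A: 2/3 of 1029438 = 686292; 686,292 required, 686,405 in favor — approved.
B: 3/4 of 815192 = 611394; 611,394 required, 611,317 in favor — not approved.
C: a majority of 480399 is 240200; 240,200 required, 240,200 in favor — approved.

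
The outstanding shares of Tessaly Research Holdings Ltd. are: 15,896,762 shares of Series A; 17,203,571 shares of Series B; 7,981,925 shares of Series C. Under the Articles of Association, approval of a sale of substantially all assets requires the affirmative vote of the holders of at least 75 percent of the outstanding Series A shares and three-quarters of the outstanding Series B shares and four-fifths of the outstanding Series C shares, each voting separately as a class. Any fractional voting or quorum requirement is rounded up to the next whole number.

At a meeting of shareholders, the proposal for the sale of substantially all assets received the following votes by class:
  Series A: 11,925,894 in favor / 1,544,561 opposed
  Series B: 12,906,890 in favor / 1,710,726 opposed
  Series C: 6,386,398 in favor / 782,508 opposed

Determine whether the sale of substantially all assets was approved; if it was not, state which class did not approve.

Approved — every class gave the required vote.

Series A: 3/4 of 15896762 = 11922571.50, rounded up to 11922572; 11,922,572 required, 11,925,894 in favor — approved.
Series B: 3/4 of 17203571 = 12902678.25, rounded up to 12902679; 12,902,679 required, 12,906,890 in favor — approved.
Series C: 4/5 of 7981925 = 6385540; 6,385,540 required, 6,386,398 in favor — approved.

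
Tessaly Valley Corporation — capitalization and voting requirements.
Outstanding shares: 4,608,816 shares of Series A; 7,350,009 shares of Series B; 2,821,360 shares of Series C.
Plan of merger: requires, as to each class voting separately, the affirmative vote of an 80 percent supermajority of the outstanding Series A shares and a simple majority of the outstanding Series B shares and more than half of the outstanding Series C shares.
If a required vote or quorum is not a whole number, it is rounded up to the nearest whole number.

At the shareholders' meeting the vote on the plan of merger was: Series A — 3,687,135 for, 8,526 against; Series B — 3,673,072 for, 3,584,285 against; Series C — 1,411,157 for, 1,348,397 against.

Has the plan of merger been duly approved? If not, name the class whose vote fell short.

Not approved — the Series B shares did not give the required vote.

Series A: 4/5 of 4608816 = 3687052.80, rounded up to 3687053; 3,687,053 required, 3,687,135 in favor — approved.
Series B: a majority of 7350009 is 3675005; 3,675,005 required, 3,673,072 in favor — not approved.
Series C: a majority of 2821360 is 1410681; 1,410,681 required, 1,411,157 in favor — approved.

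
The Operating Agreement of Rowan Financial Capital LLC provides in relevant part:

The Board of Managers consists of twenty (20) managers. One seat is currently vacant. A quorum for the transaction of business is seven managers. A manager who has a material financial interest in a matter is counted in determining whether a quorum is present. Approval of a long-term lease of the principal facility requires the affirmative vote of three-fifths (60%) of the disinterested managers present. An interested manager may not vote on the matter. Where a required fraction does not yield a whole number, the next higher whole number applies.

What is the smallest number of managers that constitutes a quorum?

7

The quorum is fixed at 7.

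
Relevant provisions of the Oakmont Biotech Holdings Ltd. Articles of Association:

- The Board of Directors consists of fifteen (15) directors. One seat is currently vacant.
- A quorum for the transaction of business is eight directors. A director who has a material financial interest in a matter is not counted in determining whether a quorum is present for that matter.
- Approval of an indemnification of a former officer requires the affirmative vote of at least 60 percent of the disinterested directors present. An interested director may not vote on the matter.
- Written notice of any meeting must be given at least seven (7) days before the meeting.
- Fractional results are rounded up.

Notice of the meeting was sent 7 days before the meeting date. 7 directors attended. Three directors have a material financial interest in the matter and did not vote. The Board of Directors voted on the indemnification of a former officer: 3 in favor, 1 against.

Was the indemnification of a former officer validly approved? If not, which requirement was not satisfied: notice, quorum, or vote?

Notice: 7 days given; 7 required (7 ≥ 7). Satisfied.
Quorum: 7 present, but the 3 interested directors do not count, leaving 4. Quorum is 8. Not satisfied.
Vote: the indemnification of a former officer requires three-fifths of the disinterested directors present (7 − 3 = 4). 3/5 of 4 = 2.40, rounded up to 3, so 3 affirmative votes are needed; 3 voted in favor. Satisfied. (Moot — without a quorum no business can be validly transacted.)

Invalid — quorum requirement not satisfied.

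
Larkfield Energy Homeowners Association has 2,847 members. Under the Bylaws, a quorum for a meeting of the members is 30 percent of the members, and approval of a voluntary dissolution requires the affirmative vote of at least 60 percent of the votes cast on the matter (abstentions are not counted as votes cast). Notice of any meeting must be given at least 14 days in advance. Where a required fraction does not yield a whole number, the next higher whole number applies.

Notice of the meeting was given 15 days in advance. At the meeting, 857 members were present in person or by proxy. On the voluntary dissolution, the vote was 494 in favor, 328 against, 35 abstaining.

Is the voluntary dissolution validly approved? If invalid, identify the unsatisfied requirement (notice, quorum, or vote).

Notice: 15 days given; 14 required. Satisfied.
Quorum: 30% of 2,847 = 854.10, rounded up to 855; 857 present. Satisfied.
Vote: requires three-fifths of the votes cast (857 − 35 abstaining = 822); 3/5 of 822 = 493.20, rounded up to 494, so 494 needed; 494 in favor. Satisfied.

Valid — all requirements satisfied.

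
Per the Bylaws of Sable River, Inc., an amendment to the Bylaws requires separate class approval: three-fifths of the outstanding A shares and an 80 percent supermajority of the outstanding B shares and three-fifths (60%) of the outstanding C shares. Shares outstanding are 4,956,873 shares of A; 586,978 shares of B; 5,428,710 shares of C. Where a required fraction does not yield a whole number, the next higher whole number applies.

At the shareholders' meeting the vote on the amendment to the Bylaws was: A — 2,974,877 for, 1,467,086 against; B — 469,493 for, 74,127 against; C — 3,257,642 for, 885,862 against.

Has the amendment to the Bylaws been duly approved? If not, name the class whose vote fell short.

Not approved — the B shares did not give the required vote.

A: 3/5 of 4956873 = 2974123.80, rounded up to 2974124; 2,974,124 required, 2,974,877 in favor — approved.
B: 4/5 of 586978 = 469582.40, rounded up to 469583; 469,583 required, 469,493 in favor — not approved.
C: 3/5 of 5428710 = 3257226; 3,257,226 required, 3,257,642 in favor — approved.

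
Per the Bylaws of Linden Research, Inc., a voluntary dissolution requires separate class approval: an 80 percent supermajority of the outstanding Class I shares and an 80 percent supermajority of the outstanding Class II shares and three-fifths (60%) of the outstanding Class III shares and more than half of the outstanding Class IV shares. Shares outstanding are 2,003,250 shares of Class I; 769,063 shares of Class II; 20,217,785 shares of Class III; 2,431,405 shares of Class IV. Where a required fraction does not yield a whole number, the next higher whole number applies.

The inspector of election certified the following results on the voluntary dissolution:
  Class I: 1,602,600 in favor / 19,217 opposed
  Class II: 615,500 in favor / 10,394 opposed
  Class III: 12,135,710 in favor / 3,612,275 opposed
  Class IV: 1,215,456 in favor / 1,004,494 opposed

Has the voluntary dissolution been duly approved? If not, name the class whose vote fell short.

Not approved — the Class IV shares did not give the required vote.

Class I: 4/5 of 2003250 = 1602600; 1,602,600 required, 1,602,600 in favor — approved.
Class II: 4/5 of 769063 = 615250.40, rounded up to 615251; 615,251 required, 615,500 in favor — approved.
Class III: 3/5 of 20217785 = 12130671; 12,130,671 required, 12,135,710 in favor — approved.
Class IV: a majority of 2431405 is 1215703; 1,215,703 required, 1,215,456 in favor — not approved.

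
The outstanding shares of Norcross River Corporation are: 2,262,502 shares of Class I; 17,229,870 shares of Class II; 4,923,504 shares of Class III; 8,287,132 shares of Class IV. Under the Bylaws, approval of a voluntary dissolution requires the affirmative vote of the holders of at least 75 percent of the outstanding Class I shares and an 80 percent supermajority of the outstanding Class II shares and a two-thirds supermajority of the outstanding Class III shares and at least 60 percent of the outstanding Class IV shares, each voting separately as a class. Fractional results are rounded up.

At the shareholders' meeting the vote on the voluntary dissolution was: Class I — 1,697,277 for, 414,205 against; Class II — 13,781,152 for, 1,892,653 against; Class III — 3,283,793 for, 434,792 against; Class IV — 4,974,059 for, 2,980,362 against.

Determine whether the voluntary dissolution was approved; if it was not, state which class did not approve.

Not approved — the Class II shares did not give the required vote.

Class I: 3/4 of 2262502 = 1696876.50, rounded up to 1696877; 1,696,877 required, 1,697,277 in favor — approved.
Class II: 4/5 of 17229870 = 13783896; 13,783,896 required, 13,781,152 in favor — not approved.
Class III: 2/3 of 4923504 = 3282336; 3,282,336 required, 3,283,793 in favor — approved.
Class IV: 3/5 of 8287132 = 4972279.20, rounded up to 4972280; 4,972,280 required, 4,974,059 in favor — approved.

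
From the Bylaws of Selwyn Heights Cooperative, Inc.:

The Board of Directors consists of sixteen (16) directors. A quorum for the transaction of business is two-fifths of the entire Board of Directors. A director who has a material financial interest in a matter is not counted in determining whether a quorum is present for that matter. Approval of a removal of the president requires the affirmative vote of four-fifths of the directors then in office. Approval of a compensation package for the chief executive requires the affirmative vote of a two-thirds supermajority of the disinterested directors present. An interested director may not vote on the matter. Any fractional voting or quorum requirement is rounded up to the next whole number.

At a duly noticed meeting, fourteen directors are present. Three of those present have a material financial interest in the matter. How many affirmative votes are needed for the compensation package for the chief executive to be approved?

8

The compensation package for the chief executive requires two-thirds of the disinterested directors present (14 − 3 = 11).
2/3 of 11 = 7.33, rounded up to 8.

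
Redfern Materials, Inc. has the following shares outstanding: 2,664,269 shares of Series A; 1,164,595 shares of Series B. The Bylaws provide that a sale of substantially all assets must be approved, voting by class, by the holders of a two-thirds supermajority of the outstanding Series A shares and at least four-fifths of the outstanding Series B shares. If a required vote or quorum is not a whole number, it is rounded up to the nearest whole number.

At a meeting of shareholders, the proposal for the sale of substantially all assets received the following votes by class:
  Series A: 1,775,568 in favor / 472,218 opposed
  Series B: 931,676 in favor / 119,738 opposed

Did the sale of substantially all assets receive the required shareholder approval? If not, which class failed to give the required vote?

Not approved — the Series A shares did not give the required vote.

Series A: 2/3 of 2664269 = 1776179.33, rounded up to 1776180; 1,776,180 required, 1,775,568 in favor — not approved.
Series B: 4/5 of 1164595 = 931676; 931,676 required, 931,676 in favor — approved.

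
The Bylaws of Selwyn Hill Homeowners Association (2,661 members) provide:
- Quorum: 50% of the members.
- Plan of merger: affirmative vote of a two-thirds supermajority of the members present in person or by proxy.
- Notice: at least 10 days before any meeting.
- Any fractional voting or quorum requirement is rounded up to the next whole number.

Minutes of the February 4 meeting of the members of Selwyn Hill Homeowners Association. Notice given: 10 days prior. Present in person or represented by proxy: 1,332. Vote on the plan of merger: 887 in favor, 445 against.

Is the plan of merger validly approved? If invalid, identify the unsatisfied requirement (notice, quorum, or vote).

Notice: 10 days given; 10 required. Satisfied.
Quorum: 50% of 2,661 = 1,330.50, rounded up to 1,331; 1,332 present. Satisfied.
Vote: requires two-thirds of those present (1,332); 2/3 of 1332 = 888, so 888 needed; 887 in favor. Not satisfied.

Invalid — vote requirement not satisfied.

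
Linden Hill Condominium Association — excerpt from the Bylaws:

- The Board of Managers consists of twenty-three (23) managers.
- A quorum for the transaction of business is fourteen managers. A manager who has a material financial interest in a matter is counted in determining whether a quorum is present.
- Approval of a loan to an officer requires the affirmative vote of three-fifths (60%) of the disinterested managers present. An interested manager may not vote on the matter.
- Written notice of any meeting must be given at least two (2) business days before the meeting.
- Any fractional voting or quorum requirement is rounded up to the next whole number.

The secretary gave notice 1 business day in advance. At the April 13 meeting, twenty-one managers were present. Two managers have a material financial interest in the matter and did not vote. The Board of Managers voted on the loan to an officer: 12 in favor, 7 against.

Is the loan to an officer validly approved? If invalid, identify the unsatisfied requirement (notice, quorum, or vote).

Invalid — notice requirement not satisfied.

Notice: 1 business day given; 2 required (1 < 2). Not satisfied.
Quorum: 21 present (interested managers count toward quorum); quorum is 14. Satisfied.
Vote: the loan to an officer requires three-fifths of the disinterested managers present (21 − 2 = 19). 3/5 of 19 = 11.40, rounded up to 12, so 12 affirmative votes are needed; 12 voted in favor. Satisfied.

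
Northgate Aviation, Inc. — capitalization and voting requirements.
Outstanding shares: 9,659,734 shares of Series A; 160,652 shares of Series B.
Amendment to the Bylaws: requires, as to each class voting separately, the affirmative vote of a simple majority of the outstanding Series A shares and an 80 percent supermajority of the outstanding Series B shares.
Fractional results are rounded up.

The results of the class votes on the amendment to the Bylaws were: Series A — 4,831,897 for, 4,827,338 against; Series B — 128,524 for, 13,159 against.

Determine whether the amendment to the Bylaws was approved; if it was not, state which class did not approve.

Series A: a majority of 9659734 is 4829868; 4,829,868 required, 4,831,897 in favor — approved.
Series B: 4/5 of 160652 = 128521.60, rounded up to 128522; 128,522 required, 128,524 in favor — approved.

Approved — every class gave the required vote.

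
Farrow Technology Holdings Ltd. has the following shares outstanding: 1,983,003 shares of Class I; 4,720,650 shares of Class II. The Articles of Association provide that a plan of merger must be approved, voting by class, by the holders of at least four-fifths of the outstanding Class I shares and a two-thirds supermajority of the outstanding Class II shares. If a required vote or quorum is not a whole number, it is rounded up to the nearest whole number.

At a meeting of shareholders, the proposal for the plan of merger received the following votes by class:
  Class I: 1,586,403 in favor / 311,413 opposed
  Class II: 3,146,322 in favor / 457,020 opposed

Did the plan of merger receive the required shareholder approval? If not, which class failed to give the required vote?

Class I: 4/5 of 1983003 = 1586402.40, rounded up to 1586403; 1,586,403 required, 1,586,403 in favor — approved.
Class II: 2/3 of 4720650 = 3147100; 3,147,100 required, 3,146,322 in favor — not approved.

Not approved — the Class II shares did not give the required vote.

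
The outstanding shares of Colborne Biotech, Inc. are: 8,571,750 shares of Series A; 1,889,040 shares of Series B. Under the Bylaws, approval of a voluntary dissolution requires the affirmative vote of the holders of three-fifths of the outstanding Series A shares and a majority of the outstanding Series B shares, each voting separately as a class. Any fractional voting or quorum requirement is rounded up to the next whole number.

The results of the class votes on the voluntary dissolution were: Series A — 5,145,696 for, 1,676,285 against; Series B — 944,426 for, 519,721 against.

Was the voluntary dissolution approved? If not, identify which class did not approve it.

Not approved — the Series B shares did not give the required vote.

Series A: 3/5 of 8571750 = 5143050; 5,143,050 required, 5,145,696 in favor — approved.
Series B: a majority of 1889040 is 944521; 944,521 required, 944,426 in favor — not approved.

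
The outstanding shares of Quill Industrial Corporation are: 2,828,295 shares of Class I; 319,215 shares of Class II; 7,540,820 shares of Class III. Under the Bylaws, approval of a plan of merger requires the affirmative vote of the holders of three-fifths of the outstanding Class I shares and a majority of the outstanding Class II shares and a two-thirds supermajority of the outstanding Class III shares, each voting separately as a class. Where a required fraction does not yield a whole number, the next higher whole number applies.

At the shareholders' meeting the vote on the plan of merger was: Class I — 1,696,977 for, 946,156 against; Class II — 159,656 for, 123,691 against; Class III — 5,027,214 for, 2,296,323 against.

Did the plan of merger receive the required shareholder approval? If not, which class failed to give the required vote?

Class I: 3/5 of 2828295 = 1696977; 1,696,977 required, 1,696,977 in favor — approved.
Class II: a majority of 319215 is 159608; 159,608 required, 159,656 in favor — approved.
Class III: 2/3 of 7540820 = 5027213.33, rounded up to 5027214; 5,027,214 required, 5,027,214 in favor — approved.

Approved — every class gave the required vote.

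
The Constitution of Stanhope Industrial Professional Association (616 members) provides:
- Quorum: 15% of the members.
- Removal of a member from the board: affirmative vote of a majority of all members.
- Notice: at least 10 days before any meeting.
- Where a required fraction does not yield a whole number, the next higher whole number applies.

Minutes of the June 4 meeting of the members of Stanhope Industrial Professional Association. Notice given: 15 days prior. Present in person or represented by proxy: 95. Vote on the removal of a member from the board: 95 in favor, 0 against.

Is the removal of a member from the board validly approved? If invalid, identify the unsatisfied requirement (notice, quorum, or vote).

Invalid — vote requirement not satisfied.

Notice: 15 days given; 10 required. Satisfied.
Quorum: 15% of 616 = 92.40, rounded up to 93; 95 present. Satisfied.
Vote: requires a majority of all members (616); a majority of 616 is 309, so 309 needed; 95 in favor. Not satisfied.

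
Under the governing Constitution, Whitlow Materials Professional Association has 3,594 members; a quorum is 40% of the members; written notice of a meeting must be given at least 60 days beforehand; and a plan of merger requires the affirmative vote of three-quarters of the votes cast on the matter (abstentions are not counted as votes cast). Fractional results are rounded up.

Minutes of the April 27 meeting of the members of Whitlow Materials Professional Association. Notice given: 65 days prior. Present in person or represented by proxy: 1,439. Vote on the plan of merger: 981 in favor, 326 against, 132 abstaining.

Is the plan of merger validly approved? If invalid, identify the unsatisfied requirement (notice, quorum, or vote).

Notice: 65 days given; 60 required. Satisfied.
Quorum: 40% of 3,594 = 1,437.60, rounded up to 1,438; 1,439 present. Satisfied.
Vote: requires three-fourths of the votes cast (1,439 − 132 abstaining = 1,307); 3/4 of 1307 = 980.25, rounded up to 981, so 981 needed; 981 in favor. Satisfied.

Valid — all requirements satisfied.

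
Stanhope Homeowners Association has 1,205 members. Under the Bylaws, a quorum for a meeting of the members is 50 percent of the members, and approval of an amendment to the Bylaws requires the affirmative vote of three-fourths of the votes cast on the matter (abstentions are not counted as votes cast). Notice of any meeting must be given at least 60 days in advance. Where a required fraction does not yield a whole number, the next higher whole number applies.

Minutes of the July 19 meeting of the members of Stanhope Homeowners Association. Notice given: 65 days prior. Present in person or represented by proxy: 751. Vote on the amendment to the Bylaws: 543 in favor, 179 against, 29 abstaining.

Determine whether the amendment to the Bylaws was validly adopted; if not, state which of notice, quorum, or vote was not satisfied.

Notice: 65 days given; 60 required. Satisfied.
Quorum: 50% of 1,205 = 602.50, rounded up to 603; 751 present. Satisfied.
Vote: requires three-fourths of the votes cast (751 − 29 abstaining = 722); 3/4 of 722 = 541.50, rounded up to 542, so 542 needed; 543 in favor. Satisfied.

Valid — all requirements satisfied.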